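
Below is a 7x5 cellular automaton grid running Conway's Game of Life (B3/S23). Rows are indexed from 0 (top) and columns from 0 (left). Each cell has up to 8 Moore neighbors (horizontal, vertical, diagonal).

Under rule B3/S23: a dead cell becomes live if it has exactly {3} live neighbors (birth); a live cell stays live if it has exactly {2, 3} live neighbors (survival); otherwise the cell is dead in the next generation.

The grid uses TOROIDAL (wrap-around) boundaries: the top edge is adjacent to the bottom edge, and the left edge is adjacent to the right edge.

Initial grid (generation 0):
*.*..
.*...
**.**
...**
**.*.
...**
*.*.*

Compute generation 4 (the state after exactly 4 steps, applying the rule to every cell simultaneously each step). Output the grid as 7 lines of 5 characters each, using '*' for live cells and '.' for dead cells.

Simulating step by step:
Generation 0 (given above): 17 live cells
Generation 1: 10 live cells
*.***
...*.
.*.*.
.....
*....
.....
*.*..
Generation 2: 8 live cells
*.*..
**...
..*..
.....
.....
.*...
*.*..
Generation 3: 9 live cells
*.*.*
*.*..
.*...
.....
.....
.*...
*.*..
Generation 4: 13 live cells
(generation 4 grid is the final answer)

Answer: *.*.*
*.***
.*...
.....
.....
.*...
*.***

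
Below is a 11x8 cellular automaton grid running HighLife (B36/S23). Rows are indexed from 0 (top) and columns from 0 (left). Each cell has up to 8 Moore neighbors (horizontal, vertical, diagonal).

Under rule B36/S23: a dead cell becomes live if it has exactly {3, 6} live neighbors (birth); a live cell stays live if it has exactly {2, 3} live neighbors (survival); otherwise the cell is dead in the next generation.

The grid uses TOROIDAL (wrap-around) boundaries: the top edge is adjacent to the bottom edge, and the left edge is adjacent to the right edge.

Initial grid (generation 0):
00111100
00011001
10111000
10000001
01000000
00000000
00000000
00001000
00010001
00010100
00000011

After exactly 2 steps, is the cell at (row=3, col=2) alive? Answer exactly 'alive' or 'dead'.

Answer: alive

Derivation:
Simulating step by step:
Generation 0 (given above): 21 live cells
Generation 1: 18 live cells
00100101
01000000
11101000
10110001
10000000
00000000
00000000
00000000
00010000
00001001
00100010
Generation 2: 17 live cells
01100010
00010000
00000001
01110001
11000001
00000000
00000000
00000000
00000000
00010000
00010111

Cell (3,2) at generation 2: 1 -> alive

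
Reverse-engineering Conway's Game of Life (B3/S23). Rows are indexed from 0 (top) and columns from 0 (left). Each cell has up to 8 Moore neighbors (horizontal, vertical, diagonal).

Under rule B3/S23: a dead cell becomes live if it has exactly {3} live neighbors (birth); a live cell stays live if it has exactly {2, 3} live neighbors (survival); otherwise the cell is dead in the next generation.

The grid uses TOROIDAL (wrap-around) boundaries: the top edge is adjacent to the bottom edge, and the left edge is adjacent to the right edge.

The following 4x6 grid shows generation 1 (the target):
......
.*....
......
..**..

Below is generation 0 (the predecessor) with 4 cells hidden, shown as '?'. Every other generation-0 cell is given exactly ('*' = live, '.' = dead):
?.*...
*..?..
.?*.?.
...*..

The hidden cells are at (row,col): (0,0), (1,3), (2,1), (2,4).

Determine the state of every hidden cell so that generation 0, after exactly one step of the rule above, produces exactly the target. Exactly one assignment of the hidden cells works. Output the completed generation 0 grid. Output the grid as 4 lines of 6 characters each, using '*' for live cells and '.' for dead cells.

Hidden generation-0 cells (in order): (0,0), (1,3), (2,1), (2,4).
A hidden cell only influences target cells in its own 3x3 neighborhood. Try each of the 2^4 = 16 assignments, step the completed generation 0 forward once under B3/S23, and compare with the target:
  (0,0)=. (1,3)=. (2,1)=. (2,4)=. -> step reproduces the target at every cell -> ACCEPT
  (0,0)=. (1,3)=. (2,1)=. (2,4)=* -> step gives (1,3)='*' but target has '.' -> reject
  (0,0)=. (1,3)=. (2,1)=* (2,4)=. -> step gives (1,1)='.' but target has '*' -> reject
  (0,0)=. (1,3)=. (2,1)=* (2,4)=* -> step gives (1,1)='.' but target has '*' -> reject
  (0,0)=. (1,3)=* (2,1)=. (2,4)=. -> step gives (0,2)='*' but target has '.' -> reject
  (0,0)=. (1,3)=* (2,1)=. (2,4)=* -> step gives (0,2)='*' but target has '.' -> reject
  (0,0)=. (1,3)=* (2,1)=* (2,4)=. -> step gives (0,2)='*' but target has '.' -> reject
  (0,0)=. (1,3)=* (2,1)=* (2,4)=* -> step gives (0,2)='*' but target has '.' -> reject
  (0,0)=* (1,3)=. (2,1)=. (2,4)=. -> step gives (0,1)='*' but target has '.' -> reject
  (0,0)=* (1,3)=. (2,1)=. (2,4)=* -> step gives (0,1)='*' but target has '.' -> reject
  (0,0)=* (1,3)=. (2,1)=* (2,4)=. -> step gives (0,1)='*' but target has '.' -> reject
  (0,0)=* (1,3)=. (2,1)=* (2,4)=* -> step gives (0,1)='*' but target has '.' -> reject
  (0,0)=* (1,3)=* (2,1)=. (2,4)=. -> step gives (0,1)='*' but target has '.' -> reject
  (0,0)=* (1,3)=* (2,1)=. (2,4)=* -> step gives (0,1)='*' but target has '.' -> reject
  (0,0)=* (1,3)=* (2,1)=* (2,4)=. -> step gives (0,1)='*' but target has '.' -> reject
  (0,0)=* (1,3)=* (2,1)=* (2,4)=* -> step gives (0,1)='*' but target has '.' -> reject
Unique solution: (0,0)=dead, (1,3)=dead, (2,1)=dead, (2,4)=dead.
Check: live-neighbor counts of every cell in the completed generation 0:
121211
032201
121211
023210
Applying B3/S23 to generation 0 with these counts gives:
......
.*....
......
..**..
which matches the target exactly.

Answer: ..*...
*.....
..*...
...*..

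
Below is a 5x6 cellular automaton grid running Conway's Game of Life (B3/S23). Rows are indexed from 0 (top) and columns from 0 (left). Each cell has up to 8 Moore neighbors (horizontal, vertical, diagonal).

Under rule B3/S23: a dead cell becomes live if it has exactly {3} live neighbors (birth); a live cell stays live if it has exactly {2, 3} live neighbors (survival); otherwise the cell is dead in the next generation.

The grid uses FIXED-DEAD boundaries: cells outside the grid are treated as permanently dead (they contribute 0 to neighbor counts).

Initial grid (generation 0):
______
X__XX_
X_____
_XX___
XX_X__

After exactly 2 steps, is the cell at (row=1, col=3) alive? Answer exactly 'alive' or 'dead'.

Simulating step by step:
Generation 0 (given above): 9 live cells
Generation 1: 6 live cells
______
______
X_XX__
__X___
XX____
Generation 2: 7 live cells
______
______
_XXX__
X_XX__
_X____

Cell (1,3) at generation 2: 0 -> dead

Answer: dead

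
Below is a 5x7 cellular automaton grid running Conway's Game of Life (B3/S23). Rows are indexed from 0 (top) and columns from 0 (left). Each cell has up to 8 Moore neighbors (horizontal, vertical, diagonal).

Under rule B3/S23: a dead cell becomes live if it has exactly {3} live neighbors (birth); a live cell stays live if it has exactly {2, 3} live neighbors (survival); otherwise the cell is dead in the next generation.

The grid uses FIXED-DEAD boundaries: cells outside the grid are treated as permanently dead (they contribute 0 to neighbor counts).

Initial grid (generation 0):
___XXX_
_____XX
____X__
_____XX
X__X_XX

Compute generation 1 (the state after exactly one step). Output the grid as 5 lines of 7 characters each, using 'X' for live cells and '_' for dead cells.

Simulating step by step:
Generation 0 (given above): 12 live cells
Generation 1: 10 live cells
(generation 1 grid is the final answer)

Answer: ____XXX
___X__X
____X__
______X
____XXX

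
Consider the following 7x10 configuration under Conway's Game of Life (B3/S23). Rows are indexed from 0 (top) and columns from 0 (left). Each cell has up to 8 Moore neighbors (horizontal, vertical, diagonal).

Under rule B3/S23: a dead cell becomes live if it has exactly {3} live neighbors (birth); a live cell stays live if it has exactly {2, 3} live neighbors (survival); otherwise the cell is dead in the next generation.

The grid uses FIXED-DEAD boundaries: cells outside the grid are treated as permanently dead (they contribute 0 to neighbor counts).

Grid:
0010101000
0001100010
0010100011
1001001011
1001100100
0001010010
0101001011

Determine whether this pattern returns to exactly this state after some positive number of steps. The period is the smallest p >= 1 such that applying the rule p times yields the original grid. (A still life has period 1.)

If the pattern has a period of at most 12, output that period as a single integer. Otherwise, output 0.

Simulating and comparing each generation to the original:
Gen 0 (original, given above): 27 live cells
Gen 1: 30 live cells, differs from original
Gen 2: 23 live cells, differs from original
Gen 3: 27 live cells, differs from original
Gen 4: 19 live cells, differs from original
Gen 5: 19 live cells, differs from original
Gen 6: 21 live cells, differs from original
Gen 7: 18 live cells, differs from original
Gen 8: 25 live cells, differs from original
Gen 9: 18 live cells, differs from original
Gen 10: 23 live cells, differs from original
Gen 11: 13 live cells, differs from original
Gen 12: 10 live cells, differs from original
No period found within 12 steps.

Answer: 0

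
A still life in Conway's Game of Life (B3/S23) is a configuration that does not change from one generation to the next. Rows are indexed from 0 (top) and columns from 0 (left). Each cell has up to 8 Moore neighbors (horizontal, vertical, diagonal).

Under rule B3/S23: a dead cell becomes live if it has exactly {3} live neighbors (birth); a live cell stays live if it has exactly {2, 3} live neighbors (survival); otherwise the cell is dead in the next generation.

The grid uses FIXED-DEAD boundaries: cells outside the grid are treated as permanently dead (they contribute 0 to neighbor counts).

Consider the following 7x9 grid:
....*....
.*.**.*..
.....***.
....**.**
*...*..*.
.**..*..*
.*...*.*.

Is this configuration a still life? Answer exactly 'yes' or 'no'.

Compute generation 1 and compare to generation 0 (given above):
Generation 1:
...***...
...**.**.
...*....*
....*...*
.*.**..*.
***.**.**
.**...*..
Cell (0,3) differs: gen0=0 vs gen1=1 -> NOT a still life.

Answer: no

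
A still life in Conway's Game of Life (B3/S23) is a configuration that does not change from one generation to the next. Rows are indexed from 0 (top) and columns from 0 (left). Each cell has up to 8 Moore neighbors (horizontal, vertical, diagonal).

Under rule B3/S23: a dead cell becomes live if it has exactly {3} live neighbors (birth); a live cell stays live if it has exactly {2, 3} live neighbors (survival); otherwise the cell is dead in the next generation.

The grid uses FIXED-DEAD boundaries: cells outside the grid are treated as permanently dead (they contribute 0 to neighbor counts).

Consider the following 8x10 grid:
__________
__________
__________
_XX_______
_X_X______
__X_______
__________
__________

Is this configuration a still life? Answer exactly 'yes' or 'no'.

Compute generation 1 and compare to generation 0 (given above):
Generation 1:
__________
__________
__________
_XX_______
_X_X______
__X_______
__________
__________
The grids are IDENTICAL -> still life.

Answer: yes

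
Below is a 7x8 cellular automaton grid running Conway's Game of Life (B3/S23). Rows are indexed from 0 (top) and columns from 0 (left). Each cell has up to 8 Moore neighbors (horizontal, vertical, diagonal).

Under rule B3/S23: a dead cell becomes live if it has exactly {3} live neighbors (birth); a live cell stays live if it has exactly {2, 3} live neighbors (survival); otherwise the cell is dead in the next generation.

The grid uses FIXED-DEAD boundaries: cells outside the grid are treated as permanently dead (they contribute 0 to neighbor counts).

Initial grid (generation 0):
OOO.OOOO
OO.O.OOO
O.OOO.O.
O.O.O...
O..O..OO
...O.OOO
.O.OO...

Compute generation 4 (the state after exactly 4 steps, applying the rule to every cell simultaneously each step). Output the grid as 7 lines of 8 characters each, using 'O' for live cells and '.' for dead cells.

Answer: ........
.O.OOO..
OO.....O
..O.....
O.O.....
O.......
....OOO.

Derivation:
Simulating step by step:
Generation 0 (given above): 32 live cells
Generation 1: 25 live cells
O.OOO..O
........
O.....OO
O.O.O.OO
.OOO...O
...O.O.O
..OOOOO.
Generation 2: 22 live cells
...O....
.O.O..OO
.O...OOO
O.O..O..
.O...O.O
.O...O.O
..OO.OO.
Generation 3: 26 live cells
..O.....
....OO.O
OO..OO.O
O.O.OO.O
OOO.OO..
.O...O.O
..O.OOO.
Generation 4: 14 live cells
(generation 4 grid is the final answer)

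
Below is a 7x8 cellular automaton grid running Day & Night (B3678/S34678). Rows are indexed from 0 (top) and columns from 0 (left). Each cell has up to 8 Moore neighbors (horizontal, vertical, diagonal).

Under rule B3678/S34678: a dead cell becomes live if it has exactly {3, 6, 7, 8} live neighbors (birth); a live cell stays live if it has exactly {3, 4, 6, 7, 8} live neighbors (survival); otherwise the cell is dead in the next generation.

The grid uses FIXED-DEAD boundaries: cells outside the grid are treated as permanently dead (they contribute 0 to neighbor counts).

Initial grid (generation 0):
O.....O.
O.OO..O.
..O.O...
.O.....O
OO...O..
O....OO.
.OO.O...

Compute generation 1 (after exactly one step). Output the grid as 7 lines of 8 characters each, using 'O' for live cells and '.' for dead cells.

Simulating step by step:
Generation 0 (given above): 19 live cells
Generation 1: 14 live cells
(generation 1 grid is the final answer)

Answer: .O......
...O.O..
..O.....
OOO.....
OO......
O.O.OO..
.....O..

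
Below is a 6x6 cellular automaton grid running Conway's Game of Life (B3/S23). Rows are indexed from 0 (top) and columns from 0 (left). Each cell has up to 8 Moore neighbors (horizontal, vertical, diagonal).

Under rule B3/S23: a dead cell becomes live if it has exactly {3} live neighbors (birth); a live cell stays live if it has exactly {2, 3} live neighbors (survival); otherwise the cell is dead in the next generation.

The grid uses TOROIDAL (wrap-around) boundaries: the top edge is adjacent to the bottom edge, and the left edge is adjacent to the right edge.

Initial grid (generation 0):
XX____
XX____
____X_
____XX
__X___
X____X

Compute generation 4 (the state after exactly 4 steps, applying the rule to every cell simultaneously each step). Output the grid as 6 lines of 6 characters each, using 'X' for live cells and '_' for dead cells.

Simulating step by step:
Generation 0 (given above): 10 live cells
Generation 1: 12 live cells
______
XX___X
X___X_
___XXX
X___X_
X____X
Generation 2: 12 live cells
_X____
XX___X
_X_X__
X__X__
X__X__
X____X
Generation 3: 15 live cells
_X____
_X____
_X__XX
XX_XX_
XX__X_
XX___X
Generation 4: 13 live cells
(generation 4 grid is the final answer)

Answer: _XX___
_XX___
_X_XXX
___X__
___XX_
__X__X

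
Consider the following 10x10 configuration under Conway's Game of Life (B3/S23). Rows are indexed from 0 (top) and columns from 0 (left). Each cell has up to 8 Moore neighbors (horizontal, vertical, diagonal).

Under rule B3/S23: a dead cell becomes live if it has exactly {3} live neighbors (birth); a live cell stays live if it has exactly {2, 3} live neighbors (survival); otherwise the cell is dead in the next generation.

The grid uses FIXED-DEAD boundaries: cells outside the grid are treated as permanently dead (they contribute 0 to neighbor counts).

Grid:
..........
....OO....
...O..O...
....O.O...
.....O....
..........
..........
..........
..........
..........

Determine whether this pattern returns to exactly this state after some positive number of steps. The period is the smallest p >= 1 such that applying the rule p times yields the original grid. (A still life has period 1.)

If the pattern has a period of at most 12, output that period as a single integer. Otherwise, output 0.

Simulating and comparing each generation to the original:
Gen 0 (original, given above): 7 live cells
Gen 1: 7 live cells, MATCHES original -> period = 1

Answer: 1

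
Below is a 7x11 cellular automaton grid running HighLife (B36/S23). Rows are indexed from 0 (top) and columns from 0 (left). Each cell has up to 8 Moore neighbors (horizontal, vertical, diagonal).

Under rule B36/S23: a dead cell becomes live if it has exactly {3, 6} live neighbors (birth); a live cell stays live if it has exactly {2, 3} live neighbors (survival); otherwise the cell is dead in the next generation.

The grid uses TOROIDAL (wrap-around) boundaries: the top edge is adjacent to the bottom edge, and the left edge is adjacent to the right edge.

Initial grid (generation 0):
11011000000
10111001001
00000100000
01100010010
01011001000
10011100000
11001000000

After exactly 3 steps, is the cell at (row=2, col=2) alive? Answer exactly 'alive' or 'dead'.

Answer: alive

Derivation:
Simulating step by step:
Generation 0 (given above): 26 live cells
Generation 1: 22 live cells
00000100000
10100100001
10001110001
01111110000
11000010000
10000100000
00000000001
Generation 2: 16 live cells
10000000001
11000000001
00000000001
00110001001
10010010000
11000000001
00000000000
Generation 3: 17 live cells
01000000001
01000000010
01100000011
10110000001
00010000000
11000000001
01000000000

Cell (2,2) at generation 3: 1 -> alive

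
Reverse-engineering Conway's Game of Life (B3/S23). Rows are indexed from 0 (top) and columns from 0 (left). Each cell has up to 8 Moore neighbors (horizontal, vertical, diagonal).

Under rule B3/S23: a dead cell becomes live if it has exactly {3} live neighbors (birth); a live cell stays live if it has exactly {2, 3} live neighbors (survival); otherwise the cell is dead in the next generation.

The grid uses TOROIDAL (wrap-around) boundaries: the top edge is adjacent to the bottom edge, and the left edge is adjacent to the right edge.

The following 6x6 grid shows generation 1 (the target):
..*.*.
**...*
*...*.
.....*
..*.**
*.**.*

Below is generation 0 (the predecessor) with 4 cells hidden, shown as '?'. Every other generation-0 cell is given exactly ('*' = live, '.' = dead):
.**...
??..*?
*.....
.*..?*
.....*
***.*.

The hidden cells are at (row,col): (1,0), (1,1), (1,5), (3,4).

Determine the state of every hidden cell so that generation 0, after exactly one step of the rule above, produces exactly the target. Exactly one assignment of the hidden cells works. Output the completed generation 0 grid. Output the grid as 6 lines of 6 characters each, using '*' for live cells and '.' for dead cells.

Hidden generation-0 cells (in order): (1,0), (1,1), (1,5), (3,4).
A hidden cell only influences target cells in its own 3x3 neighborhood. Try each of the 2^4 = 16 assignments, step the completed generation 0 forward once under B3/S23, and compare with the target:
  (1,0)=. (1,1)=. (1,5)=. (3,4)=. -> step gives (0,0)='*' but target has '.' -> reject
  (1,0)=. (1,1)=. (1,5)=. (3,4)=* -> step gives (0,0)='*' but target has '.' -> reject
  (1,0)=. (1,1)=. (1,5)=* (3,4)=. -> step reproduces the target at every cell -> ACCEPT
  (1,0)=. (1,1)=. (1,5)=* (3,4)=* -> step gives (2,4)='.' but target has '*' -> reject
  (1,0)=. (1,1)=* (1,5)=. (3,4)=. -> step gives (0,2)='.' but target has '*' -> reject
  (1,0)=. (1,1)=* (1,5)=. (3,4)=* -> step gives (0,2)='.' but target has '*' -> reject
  (1,0)=. (1,1)=* (1,5)=* (3,4)=. -> step gives (0,2)='.' but target has '*' -> reject
  (1,0)=. (1,1)=* (1,5)=* (3,4)=* -> step gives (0,2)='.' but target has '*' -> reject
  (1,0)=* (1,1)=. (1,5)=. (3,4)=. -> step gives (0,4)='.' but target has '*' -> reject
  (1,0)=* (1,1)=. (1,5)=. (3,4)=* -> step gives (0,4)='.' but target has '*' -> reject
  (1,0)=* (1,1)=. (1,5)=* (3,4)=. -> step gives (1,1)='.' but target has '*' -> reject
  (1,0)=* (1,1)=. (1,5)=* (3,4)=* -> step gives (1,1)='.' but target has '*' -> reject
  (1,0)=* (1,1)=* (1,5)=. (3,4)=. -> step gives (0,2)='.' but target has '*' -> reject
  (1,0)=* (1,1)=* (1,5)=. (3,4)=* -> step gives (0,2)='.' but target has '*' -> reject
  (1,0)=* (1,1)=* (1,5)=* (3,4)=. -> step gives (0,2)='.' but target has '*' -> reject
  (1,0)=* (1,1)=* (1,5)=* (3,4)=* -> step gives (0,2)='.' but target has '*' -> reject
Unique solution: (1,0)=dead, (1,1)=dead, (1,5)=live, (3,4)=dead.
Check: live-neighbor counts of every cell in the completed generation 0:
443434
332212
321134
411022
543233
343313
Applying B3/S23 to generation 0 with these counts gives:
..*.*.
**...*
*...*.
.....*
..*.**
*.**.*
which matches the target exactly.

Answer: .**...
....**
*.....
.*...*
.....*
***.*.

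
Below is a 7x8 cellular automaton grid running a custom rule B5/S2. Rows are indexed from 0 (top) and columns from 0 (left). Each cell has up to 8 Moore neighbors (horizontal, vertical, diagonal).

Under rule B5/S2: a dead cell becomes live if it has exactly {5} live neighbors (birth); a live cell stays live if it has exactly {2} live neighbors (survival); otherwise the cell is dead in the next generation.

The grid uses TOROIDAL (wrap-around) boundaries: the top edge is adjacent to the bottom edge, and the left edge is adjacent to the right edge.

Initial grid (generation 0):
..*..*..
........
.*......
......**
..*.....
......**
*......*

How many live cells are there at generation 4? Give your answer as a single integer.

Answer: 0

Derivation:
Simulating step by step:
Generation 0 (given above): 10 live cells
Generation 1: 2 live cells
........
........
........
........
........
......*.
*.......
Generation 2: 0 live cells
........
........
........
........
........
........
........
Generation 3: 0 live cells
........
........
........
........
........
........
........
Generation 4: 0 live cells
........
........
........
........
........
........
........
Population at generation 4: 0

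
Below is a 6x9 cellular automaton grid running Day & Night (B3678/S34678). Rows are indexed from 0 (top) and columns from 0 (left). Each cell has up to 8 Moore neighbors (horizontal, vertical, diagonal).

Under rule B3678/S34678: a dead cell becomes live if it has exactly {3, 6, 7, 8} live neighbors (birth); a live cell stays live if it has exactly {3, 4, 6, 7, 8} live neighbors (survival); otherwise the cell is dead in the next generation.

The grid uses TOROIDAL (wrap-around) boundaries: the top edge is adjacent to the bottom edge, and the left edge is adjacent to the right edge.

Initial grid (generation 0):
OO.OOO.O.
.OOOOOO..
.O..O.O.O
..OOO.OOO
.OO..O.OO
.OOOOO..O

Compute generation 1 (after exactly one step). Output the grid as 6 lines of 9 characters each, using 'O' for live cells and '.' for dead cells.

Simulating step by step:
Generation 0 (given above): 33 live cells
Generation 1: 34 live cells
(generation 1 grid is the final answer)

Answer: O.OOOO..O
.O..OOO.O
.OOO.OOO.
..OOO.OOO
.OOOOO..O
O.O.OO..O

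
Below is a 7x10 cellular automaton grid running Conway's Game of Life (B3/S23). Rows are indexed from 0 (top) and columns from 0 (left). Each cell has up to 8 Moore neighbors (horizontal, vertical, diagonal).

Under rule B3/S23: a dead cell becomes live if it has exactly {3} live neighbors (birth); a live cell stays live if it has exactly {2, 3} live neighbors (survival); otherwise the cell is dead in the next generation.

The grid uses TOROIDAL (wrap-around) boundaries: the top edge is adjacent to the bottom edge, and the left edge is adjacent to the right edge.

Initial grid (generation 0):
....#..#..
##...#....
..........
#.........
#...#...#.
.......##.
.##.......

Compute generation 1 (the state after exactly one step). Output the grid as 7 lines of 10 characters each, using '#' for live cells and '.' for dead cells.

Simulating step by step:
Generation 0 (given above): 13 live cells
Generation 1: 13 live cells
(generation 1 grid is the final answer)

Answer: #.#.......
..........
##........
.........#
.......##.
.#.....###
.......##.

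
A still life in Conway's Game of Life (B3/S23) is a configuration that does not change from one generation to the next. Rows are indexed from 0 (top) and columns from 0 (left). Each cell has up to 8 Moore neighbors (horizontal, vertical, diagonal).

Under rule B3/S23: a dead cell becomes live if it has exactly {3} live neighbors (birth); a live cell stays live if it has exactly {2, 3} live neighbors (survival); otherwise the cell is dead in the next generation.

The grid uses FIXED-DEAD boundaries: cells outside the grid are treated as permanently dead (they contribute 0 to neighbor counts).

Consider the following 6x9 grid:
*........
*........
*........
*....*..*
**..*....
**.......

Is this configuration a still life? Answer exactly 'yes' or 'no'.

Answer: no

Derivation:
Compute generation 1 and compare to generation 0 (given above):
Generation 1:
.........
**.......
**.......
*........
.........
**.......
Cell (0,0) differs: gen0=1 vs gen1=0 -> NOT a still life.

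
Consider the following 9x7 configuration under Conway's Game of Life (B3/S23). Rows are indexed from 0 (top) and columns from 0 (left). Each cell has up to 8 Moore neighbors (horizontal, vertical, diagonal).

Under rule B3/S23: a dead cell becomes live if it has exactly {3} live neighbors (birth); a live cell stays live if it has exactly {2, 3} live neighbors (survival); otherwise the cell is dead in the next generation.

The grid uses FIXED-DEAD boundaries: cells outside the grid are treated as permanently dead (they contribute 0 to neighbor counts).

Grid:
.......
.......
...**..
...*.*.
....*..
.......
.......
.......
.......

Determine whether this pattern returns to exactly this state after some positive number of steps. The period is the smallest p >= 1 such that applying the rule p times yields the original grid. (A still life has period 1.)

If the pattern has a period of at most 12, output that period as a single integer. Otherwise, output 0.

Simulating and comparing each generation to the original:
Gen 0 (original, given above): 5 live cells
Gen 1: 5 live cells, MATCHES original -> period = 1

Answer: 1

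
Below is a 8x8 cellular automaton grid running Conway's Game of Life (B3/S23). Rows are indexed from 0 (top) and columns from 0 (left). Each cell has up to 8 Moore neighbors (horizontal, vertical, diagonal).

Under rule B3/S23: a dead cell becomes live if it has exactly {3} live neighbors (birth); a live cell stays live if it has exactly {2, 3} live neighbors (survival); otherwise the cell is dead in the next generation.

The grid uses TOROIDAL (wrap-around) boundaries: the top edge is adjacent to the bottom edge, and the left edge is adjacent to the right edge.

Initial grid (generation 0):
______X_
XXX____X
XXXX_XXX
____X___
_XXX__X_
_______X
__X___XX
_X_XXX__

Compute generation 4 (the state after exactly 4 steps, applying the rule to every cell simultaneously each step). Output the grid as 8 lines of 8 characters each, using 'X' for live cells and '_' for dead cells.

Simulating step by step:
Generation 0 (given above): 25 live cells
Generation 1: 30 live cells
___XXXXX
___X_X__
___XXXX_
____X___
__XX____
XX_X___X
X_XXXXXX
__XXXX_X
Generation 2: 13 live cells
_______X
__X____X
___X__X_
__X_____
XXXXX___
_____X__
________
_X______
Generation 3: 14 live cells
X_______
______XX
__XX____
____X___
_XXXX___
_XXXX___
________
________
Generation 4: 11 live cells
(generation 4 grid is the final answer)

Answer: _______X
_______X
___X____
_X__X___
_X___X__
_X__X___
__XX____
________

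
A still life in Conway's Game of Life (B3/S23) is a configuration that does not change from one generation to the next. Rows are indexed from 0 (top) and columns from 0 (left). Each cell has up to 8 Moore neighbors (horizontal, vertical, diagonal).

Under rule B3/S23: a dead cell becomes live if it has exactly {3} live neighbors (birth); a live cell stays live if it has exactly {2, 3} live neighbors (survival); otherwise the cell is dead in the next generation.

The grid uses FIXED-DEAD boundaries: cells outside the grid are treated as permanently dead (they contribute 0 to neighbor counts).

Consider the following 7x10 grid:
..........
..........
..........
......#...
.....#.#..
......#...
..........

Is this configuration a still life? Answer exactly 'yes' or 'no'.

Compute generation 1 and compare to generation 0 (given above):
Generation 1:
..........
..........
..........
......#...
.....#.#..
......#...
..........
The grids are IDENTICAL -> still life.

Answer: yes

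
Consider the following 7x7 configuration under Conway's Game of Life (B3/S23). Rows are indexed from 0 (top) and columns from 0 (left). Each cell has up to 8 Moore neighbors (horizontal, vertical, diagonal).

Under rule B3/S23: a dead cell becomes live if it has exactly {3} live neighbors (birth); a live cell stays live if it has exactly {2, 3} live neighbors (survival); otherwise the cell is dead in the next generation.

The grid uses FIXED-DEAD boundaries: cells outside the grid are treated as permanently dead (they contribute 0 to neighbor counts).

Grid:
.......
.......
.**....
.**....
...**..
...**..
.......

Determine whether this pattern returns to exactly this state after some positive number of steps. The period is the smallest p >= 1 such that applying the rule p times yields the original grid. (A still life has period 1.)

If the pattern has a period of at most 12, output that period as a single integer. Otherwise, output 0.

Simulating and comparing each generation to the original:
Gen 0 (original, given above): 8 live cells
Gen 1: 6 live cells, differs from original
Gen 2: 8 live cells, MATCHES original -> period = 2

Answer: 2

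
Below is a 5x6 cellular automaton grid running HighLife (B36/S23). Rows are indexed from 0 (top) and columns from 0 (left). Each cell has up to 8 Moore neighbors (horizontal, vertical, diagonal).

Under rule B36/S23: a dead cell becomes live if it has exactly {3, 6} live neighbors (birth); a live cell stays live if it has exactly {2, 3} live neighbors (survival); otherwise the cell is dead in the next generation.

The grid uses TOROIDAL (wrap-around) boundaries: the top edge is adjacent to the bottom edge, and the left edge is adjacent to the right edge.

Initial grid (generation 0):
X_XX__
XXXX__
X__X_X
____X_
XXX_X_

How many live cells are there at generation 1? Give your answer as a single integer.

Simulating step by step:
Generation 0 (given above): 15 live cells
Generation 1: 9 live cells
____X_
______
X__X_X
__X_X_
X_X_X_
Population at generation 1: 9

Answer: 9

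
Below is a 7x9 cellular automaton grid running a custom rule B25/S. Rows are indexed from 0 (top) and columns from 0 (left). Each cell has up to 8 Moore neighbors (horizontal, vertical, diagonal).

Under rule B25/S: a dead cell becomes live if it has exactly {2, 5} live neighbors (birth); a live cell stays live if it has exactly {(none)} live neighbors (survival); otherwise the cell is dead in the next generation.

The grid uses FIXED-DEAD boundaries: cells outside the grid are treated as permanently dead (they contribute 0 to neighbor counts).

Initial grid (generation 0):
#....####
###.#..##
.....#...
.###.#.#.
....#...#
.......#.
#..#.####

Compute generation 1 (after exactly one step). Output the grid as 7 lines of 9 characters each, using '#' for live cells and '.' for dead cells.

Answer: ..###....
...#..#..
.##......
........#
.#...#...
...#.....
....#....

Derivation:
Simulating step by step:
Generation 0 (given above): 26 live cells
Generation 1: 12 live cells
(generation 1 grid is the final answer)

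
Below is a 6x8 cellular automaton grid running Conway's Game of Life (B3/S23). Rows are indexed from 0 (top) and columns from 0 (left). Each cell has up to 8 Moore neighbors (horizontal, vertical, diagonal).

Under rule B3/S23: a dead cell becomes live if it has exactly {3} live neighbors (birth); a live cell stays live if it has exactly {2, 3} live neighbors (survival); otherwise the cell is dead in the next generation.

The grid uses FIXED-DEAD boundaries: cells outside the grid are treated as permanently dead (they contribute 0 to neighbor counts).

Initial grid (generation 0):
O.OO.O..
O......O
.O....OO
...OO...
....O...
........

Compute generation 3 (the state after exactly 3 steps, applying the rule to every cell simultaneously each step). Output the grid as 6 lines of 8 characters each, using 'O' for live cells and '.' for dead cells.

Answer: ........
..O.O..O
..OO....
..OO...O
.....OO.
........

Derivation:
Simulating step by step:
Generation 0 (given above): 12 live cells
Generation 1: 11 live cells
.O......
O.O....O
......OO
...OOO..
...OO...
........
Generation 2: 14 live cells
.O......
.O....OO
...OOOOO
...O.OO.
...O.O..
........
Generation 3: 10 live cells
(generation 3 grid is the final answer)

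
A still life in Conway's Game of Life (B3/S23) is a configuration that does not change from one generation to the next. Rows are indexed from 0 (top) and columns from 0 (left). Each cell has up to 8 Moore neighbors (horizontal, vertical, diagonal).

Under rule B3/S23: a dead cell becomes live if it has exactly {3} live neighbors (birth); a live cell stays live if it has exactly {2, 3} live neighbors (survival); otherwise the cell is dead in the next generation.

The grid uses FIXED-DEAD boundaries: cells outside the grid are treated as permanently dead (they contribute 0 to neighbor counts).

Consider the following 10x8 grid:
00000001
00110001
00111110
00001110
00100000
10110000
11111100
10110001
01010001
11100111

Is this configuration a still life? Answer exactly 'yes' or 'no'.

Compute generation 1 and compare to generation 0 (given above):
Generation 1:
00000000
00100101
00100001
00100010
01101100
10000000
10000000
10000010
00011001
11100011
Cell (0,7) differs: gen0=1 vs gen1=0 -> NOT a still life.

Answer: no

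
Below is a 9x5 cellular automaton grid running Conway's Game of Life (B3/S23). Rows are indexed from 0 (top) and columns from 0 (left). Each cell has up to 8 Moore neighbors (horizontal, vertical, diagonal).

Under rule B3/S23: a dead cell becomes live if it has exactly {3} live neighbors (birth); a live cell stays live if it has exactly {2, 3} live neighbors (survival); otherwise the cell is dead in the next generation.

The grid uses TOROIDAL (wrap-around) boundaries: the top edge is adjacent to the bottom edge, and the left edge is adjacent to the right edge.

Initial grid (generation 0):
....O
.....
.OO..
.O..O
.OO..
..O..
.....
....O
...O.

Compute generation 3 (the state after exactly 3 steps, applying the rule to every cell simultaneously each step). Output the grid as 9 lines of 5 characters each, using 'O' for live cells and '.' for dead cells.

Simulating step by step:
Generation 0 (given above): 10 live cells
Generation 1: 12 live cells
.....
.....
OOO..
...O.
OOOO.
.OO..
.....
.....
...OO
Generation 2: 9 live cells
.....
.O...
.OO..
...O.
O..OO
O..O.
.....
.....
.....
Generation 3: 12 live cells
(generation 3 grid is the final answer)

Answer: .....
.OO..
.OO..
OO.O.
O.OO.
O..O.
.....
.....
.....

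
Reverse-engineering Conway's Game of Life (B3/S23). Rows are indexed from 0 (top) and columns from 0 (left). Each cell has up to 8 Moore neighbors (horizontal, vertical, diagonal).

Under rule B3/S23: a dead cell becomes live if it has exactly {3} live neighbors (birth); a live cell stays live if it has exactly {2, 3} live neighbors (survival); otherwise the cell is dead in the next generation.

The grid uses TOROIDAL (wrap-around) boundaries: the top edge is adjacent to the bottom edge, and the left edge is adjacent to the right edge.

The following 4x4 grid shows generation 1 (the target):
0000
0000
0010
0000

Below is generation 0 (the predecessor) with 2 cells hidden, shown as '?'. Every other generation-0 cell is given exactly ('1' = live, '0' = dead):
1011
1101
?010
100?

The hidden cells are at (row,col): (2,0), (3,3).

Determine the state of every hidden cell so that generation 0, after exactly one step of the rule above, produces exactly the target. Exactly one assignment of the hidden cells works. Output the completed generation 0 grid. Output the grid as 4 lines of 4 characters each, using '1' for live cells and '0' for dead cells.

Hidden generation-0 cells (in order): (2,0), (3,3).
A hidden cell only influences target cells in its own 3x3 neighborhood. Try each of the 2^2 = 4 assignments, step the completed generation 0 forward once under B3/S23, and compare with the target:
  (2,0)=0 (3,3)=0 -> step gives (0,2)='1' but target has '0' -> reject
  (2,0)=0 (3,3)=1 -> step gives (3,0)='1' but target has '0' -> reject
  (2,0)=1 (3,3)=0 -> step gives (0,2)='1' but target has '0' -> reject
  (2,0)=1 (3,3)=1 -> step reproduces the target at every cell -> ACCEPT
Unique solution: (2,0)=live, (3,3)=live.
Check: live-neighbor counts of every cell in the completed generation 0:
6546
5556
5536
4546
Applying B3/S23 to generation 0 with these counts gives:
0000
0000
0010
0000
which matches the target exactly.

Answer: 1011
1101
1010
1001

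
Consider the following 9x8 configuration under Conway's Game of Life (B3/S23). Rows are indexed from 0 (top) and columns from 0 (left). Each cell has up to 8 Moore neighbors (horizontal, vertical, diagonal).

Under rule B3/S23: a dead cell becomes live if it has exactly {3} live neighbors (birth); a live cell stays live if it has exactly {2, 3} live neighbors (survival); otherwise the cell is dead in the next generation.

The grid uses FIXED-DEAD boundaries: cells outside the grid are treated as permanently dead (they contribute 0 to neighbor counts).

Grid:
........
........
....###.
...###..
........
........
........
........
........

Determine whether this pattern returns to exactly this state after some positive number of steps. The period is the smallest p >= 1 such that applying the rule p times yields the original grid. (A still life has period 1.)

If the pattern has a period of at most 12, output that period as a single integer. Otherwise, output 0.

Simulating and comparing each generation to the original:
Gen 0 (original, given above): 6 live cells
Gen 1: 6 live cells, differs from original
Gen 2: 6 live cells, MATCHES original -> period = 2

Answer: 2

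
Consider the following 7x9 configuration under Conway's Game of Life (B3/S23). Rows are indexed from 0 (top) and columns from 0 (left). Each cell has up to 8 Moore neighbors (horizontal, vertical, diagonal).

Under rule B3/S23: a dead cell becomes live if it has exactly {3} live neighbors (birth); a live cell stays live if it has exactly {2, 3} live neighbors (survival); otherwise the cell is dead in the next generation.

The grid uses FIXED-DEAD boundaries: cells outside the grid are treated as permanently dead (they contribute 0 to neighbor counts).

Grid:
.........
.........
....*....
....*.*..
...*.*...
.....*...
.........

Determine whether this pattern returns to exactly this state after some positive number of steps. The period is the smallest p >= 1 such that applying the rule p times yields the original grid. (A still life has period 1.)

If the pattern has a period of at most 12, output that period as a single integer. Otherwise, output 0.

Answer: 2

Derivation:
Simulating and comparing each generation to the original:
Gen 0 (original, given above): 6 live cells
Gen 1: 6 live cells, differs from original
Gen 2: 6 live cells, MATCHES original -> period = 2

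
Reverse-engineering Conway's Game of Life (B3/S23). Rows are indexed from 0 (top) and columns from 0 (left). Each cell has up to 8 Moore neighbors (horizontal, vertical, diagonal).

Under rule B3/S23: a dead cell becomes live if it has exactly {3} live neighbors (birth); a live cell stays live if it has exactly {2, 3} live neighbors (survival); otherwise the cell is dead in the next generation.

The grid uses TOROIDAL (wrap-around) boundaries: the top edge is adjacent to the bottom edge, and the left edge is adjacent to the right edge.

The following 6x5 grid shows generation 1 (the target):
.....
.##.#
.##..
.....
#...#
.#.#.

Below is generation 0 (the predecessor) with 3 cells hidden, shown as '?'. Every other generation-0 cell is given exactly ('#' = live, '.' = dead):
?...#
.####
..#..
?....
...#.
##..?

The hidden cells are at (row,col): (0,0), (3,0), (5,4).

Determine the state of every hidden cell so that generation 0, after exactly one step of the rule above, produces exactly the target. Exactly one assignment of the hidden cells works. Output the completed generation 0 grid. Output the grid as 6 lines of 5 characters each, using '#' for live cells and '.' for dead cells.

Answer: #...#
.####
..#..
.....
...#.
##..#

Derivation:
Hidden generation-0 cells (in order): (0,0), (3,0), (5,4).
A hidden cell only influences target cells in its own 3x3 neighborhood. Try each of the 2^3 = 8 assignments, step the completed generation 0 forward once under B3/S23, and compare with the target:
  (0,0)=. (3,0)=. (5,4)=. -> step gives (0,4)='#' but target has '.' -> reject
  (0,0)=. (3,0)=. (5,4)=# -> step gives (1,0)='#' but target has '.' -> reject
  (0,0)=. (3,0)=# (5,4)=. -> step gives (0,4)='#' but target has '.' -> reject
  (0,0)=. (3,0)=# (5,4)=# -> step gives (1,0)='#' but target has '.' -> reject
  (0,0)=# (3,0)=. (5,4)=. -> step gives (4,0)='.' but target has '#' -> reject
  (0,0)=# (3,0)=. (5,4)=# -> step reproduces the target at every cell -> ACCEPT
  (0,0)=# (3,0)=# (5,4)=. -> step gives (2,0)='#' but target has '.' -> reject
  (0,0)=# (3,0)=# (5,4)=# -> step gives (2,0)='#' but target has '.' -> reject
Unique solution: (0,0)=live, (3,0)=dead, (5,4)=live.
Check: live-neighbor counts of every cell in the completed generation 0:
65455
43343
23342
01221
32213
42234
Applying B3/S23 to generation 0 with these counts gives:
.....
.##.#
.##..
.....
#...#
.#.#.
which matches the target exactly.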